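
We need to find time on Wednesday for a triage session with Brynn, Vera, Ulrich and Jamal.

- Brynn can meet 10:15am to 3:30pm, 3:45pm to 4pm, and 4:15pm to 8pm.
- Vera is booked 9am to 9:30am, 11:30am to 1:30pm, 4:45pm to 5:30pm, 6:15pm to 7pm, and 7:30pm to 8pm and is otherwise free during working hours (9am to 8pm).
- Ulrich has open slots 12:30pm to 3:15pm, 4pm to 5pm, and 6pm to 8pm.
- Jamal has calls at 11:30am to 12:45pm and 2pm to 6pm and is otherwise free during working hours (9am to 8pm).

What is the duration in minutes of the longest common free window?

Vera free within 09:00–20:00: 09:30–11:30, 13:30–16:45, 17:30–18:15, 19:00–19:30.
Jamal free within 09:00–20:00: 09:00–11:30, 12:45–14:00, 18:00–20:00.
Brynn ∩ Vera: 10:15–11:30, 13:30–15:30, 15:45–16:00, 16:15–16:45, 17:30–18:15, 19:00–19:30.
Brynn ∩ Vera ∩ Ulrich: 13:30–15:15, 16:15–16:45, 18:00–18:15, 19:00–19:30.
Brynn ∩ Vera ∩ Ulrich ∩ Jamal: 13:30–14:00, 18:00–18:15, 19:00–19:30.
Common window lengths: 30, 15, 30 min; longest is 30.

30 minutes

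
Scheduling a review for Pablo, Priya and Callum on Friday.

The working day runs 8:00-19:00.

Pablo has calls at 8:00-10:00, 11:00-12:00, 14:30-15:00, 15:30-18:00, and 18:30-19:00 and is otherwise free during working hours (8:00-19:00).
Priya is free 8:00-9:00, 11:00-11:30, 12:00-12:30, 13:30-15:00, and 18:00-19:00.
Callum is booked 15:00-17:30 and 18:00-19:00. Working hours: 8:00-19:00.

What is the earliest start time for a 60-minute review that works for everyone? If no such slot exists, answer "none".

Pablo free within 08:00–19:00: 10:00–11:00, 12:00–14:30, 15:00–15:30, 18:00–18:30.
Callum free within 08:00–19:00: 08:00–15:00, 17:30–18:00.
Pablo ∩ Priya: 12:00–12:30, 13:30–14:30, 18:00–18:30.
Pablo ∩ Priya ∩ Callum: 12:00–12:30, 13:30–14:30.
Windows ≥ 60 min: 13:30–14:30.
Earliest such window starts at 13:30.

13:30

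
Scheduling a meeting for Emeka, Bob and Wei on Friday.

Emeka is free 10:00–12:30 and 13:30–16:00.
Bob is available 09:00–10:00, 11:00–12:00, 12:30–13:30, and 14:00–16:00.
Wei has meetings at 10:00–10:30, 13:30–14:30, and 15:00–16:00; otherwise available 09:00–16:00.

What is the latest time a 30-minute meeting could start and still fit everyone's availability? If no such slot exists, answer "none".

Wei free within 09:00–16:00: 09:00–10:00, 10:30–13:30, 14:30–15:00.
Emeka ∩ Bob: 11:00–12:00, 14:00–16:00.
Emeka ∩ Bob ∩ Wei: 11:00–12:00, 14:30–15:00.
Windows ≥ 30 min: 11:00–12:00, 14:30–15:00.
Latest start in the last window 14:30–15:00 is 15:00 − 30 min = 14:30.

14:30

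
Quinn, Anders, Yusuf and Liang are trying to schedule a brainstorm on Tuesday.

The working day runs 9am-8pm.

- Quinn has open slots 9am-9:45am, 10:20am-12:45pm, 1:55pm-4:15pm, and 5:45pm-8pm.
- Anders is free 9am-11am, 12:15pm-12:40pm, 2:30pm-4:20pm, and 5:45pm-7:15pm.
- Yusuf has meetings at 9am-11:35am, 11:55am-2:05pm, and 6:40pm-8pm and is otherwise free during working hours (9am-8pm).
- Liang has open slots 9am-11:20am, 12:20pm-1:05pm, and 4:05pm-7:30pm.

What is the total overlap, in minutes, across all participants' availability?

65 minutes

Yusuf free within 09:00–20:00: 11:35–11:55, 14:05–18:40.
Quinn ∩ Anders: 09:00–09:45, 10:20–11:00, 12:15–12:40, 14:30–16:15, 17:45–19:15.
Quinn ∩ Anders ∩ Yusuf: 14:30–16:15, 17:45–18:40.
Quinn ∩ Anders ∩ Yusuf ∩ Liang: 16:05–16:15, 17:45–18:40.
Total common minutes: 10 + 55 = 65.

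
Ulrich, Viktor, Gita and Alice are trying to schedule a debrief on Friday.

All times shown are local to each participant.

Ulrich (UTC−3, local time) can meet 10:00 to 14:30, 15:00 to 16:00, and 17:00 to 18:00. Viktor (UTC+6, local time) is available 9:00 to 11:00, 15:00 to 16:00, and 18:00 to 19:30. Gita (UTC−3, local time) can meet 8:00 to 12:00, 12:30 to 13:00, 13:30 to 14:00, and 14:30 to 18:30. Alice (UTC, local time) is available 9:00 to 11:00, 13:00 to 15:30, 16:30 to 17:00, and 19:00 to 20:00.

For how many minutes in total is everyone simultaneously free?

Ulrich → UTC: 13:00–17:30, 18:00–19:00, 20:00–21:00.
Viktor → UTC: 03:00–05:00, 09:00–10:00, 12:00–13:30.
Gita → UTC: 11:00–15:00, 15:30–16:00, 16:30–17:00, 17:30–21:30.
Alice → UTC: 09:00–11:00, 13:00–15:30, 16:30–17:00, 19:00–20:00.
Ulrich ∩ Viktor: 13:00–13:30.
Ulrich ∩ Viktor ∩ Gita: 13:00–13:30.
Ulrich ∩ Viktor ∩ Gita ∩ Alice: 13:00–13:30.
Total common minutes: 30.

30 minutes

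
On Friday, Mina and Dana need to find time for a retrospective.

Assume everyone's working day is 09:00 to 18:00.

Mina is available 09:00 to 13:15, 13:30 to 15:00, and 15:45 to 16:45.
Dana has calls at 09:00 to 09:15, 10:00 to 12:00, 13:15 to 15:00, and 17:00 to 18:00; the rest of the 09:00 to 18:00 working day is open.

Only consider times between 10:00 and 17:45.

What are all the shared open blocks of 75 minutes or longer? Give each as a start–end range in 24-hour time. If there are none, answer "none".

Dana free within 09:00–18:00: 09:15–10:00, 12:00–13:15, 15:00–17:00.
Mina ∩ Dana: 09:15–10:00, 12:00–13:15, 15:45–16:45.
Restricted to 10:00–17:45: 12:00–13:15, 15:45–16:45.
Windows ≥ 75 min: 12:00–13:15.

12:00–13:15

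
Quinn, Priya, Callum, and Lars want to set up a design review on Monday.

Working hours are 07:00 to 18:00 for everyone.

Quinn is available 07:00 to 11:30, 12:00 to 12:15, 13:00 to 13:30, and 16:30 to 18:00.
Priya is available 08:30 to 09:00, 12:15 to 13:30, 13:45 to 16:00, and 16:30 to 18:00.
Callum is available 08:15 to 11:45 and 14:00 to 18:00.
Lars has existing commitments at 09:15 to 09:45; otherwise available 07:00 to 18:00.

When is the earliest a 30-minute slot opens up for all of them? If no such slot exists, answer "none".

08:30

Lars free within 07:00–18:00: 07:00–09:15, 09:45–18:00.
Quinn ∩ Priya: 08:30–09:00, 13:00–13:30, 16:30–18:00.
Quinn ∩ Priya ∩ Callum: 08:30–09:00, 16:30–18:00.
Quinn ∩ Priya ∩ Callum ∩ Lars: 08:30–09:00, 16:30–18:00.
Windows ≥ 30 min: 08:30–09:00, 16:30–18:00.
Earliest such window starts at 08:30.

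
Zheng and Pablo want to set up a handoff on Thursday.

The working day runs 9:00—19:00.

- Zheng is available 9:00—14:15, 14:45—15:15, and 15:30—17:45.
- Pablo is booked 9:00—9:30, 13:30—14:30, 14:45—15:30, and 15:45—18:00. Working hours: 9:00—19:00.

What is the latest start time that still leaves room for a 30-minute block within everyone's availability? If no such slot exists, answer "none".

13:00

Pablo free within 09:00–19:00: 09:30–13:30, 14:30–14:45, 15:30–15:45, 18:00–19:00.
Zheng ∩ Pablo: 09:30–13:30, 15:30–15:45.
Windows ≥ 30 min: 09:30–13:30.
Latest start in the last window 09:30–13:30 is 13:30 − 30 min = 13:00.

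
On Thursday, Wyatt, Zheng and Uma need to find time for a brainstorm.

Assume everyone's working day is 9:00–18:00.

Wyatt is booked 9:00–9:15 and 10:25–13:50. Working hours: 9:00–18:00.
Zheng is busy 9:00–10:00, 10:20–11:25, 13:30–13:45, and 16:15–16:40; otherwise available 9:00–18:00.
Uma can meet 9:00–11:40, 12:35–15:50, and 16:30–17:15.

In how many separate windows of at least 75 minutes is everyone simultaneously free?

1

Wyatt free within 09:00–18:00: 09:15–10:25, 13:50–18:00.
Zheng free within 09:00–18:00: 10:00–10:20, 11:25–13:30, 13:45–16:15, 16:40–18:00.
Wyatt ∩ Zheng: 10:00–10:20, 13:50–16:15, 16:40–18:00.
Wyatt ∩ Zheng ∩ Uma: 10:00–10:20, 13:50–15:50, 16:40–17:15.
Windows ≥ 75 min: 13:50–15:50.
That's 1 window.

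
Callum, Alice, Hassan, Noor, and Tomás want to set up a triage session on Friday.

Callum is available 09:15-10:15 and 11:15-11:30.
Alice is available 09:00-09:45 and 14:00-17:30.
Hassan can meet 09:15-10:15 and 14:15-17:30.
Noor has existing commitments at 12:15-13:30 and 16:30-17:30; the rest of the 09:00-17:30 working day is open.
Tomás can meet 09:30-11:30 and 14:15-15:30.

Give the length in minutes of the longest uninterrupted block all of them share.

15 minutes

Noor free within 09:00–17:30: 09:00–12:15, 13:30–16:30.
Callum ∩ Alice: 09:15–09:45.
Callum ∩ Alice ∩ Hassan: 09:15–09:45.
Callum ∩ Alice ∩ Hassan ∩ Noor: 09:15–09:45.
Callum ∩ Alice ∩ Hassan ∩ Noor ∩ Tomás: 09:30–09:45.
Single common window of 15 minutes.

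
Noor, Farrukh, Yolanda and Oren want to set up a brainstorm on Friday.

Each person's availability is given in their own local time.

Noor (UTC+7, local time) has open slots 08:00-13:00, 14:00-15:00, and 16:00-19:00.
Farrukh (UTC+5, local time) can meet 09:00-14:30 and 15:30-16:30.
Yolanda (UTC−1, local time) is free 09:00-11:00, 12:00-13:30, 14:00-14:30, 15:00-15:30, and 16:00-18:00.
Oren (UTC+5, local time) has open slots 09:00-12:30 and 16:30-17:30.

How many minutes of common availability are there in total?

0 minutes

Noor → UTC: 01:00–06:00, 07:00–08:00, 09:00–12:00.
Farrukh → UTC: 04:00–09:30, 10:30–11:30.
Yolanda → UTC: 10:00–12:00, 13:00–14:30, 15:00–15:30, 16:00–16:30, 17:00–19:00.
Oren → UTC: 04:00–07:30, 11:30–12:30.
Noor ∩ Farrukh: 04:00–06:00, 07:00–08:00, 09:00–09:30, 10:30–11:30.
Noor ∩ Farrukh ∩ Yolanda: 10:30–11:30.
Noor ∩ Farrukh ∩ Yolanda ∩ Oren: (none).
Total common minutes: 0.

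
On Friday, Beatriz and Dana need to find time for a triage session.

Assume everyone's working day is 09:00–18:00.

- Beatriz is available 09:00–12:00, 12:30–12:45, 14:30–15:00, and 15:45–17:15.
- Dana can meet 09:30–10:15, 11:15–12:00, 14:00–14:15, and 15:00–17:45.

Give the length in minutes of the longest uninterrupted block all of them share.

Beatriz ∩ Dana: 09:30–10:15, 11:15–12:00, 15:45–17:15.
Common window lengths: 45, 45, 90 min; longest is 90.

90 minutes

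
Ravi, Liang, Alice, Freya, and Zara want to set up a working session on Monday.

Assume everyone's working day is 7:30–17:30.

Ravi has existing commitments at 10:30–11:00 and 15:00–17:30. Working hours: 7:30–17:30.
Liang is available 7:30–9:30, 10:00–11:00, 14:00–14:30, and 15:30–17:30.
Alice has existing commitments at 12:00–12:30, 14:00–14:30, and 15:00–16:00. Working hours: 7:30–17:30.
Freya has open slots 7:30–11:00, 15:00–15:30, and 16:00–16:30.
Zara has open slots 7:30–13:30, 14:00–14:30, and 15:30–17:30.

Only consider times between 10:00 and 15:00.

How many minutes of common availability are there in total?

30 minutes

Ravi free within 07:30–17:30: 07:30–10:30, 11:00–15:00.
Alice free within 07:30–17:30: 07:30–12:00, 12:30–14:00, 14:30–15:00, 16:00–17:30.
Ravi ∩ Liang: 07:30–09:30, 10:00–10:30, 14:00–14:30.
Ravi ∩ Liang ∩ Alice: 07:30–09:30, 10:00–10:30.
Ravi ∩ Liang ∩ Alice ∩ Freya: 07:30–09:30, 10:00–10:30.
Ravi ∩ Liang ∩ Alice ∩ Freya ∩ Zara: 07:30–09:30, 10:00–10:30.
Restricted to 10:00–15:00: 10:00–10:30.
Total common minutes: 30.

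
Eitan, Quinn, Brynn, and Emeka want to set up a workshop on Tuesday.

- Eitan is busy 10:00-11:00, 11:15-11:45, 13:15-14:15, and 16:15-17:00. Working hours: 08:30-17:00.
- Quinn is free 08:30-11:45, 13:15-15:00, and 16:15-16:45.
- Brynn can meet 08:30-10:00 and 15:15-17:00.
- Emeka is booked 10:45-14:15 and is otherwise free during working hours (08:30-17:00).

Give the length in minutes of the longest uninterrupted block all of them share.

90 minutes

Eitan free within 08:30–17:00: 08:30–10:00, 11:00–11:15, 11:45–13:15, 14:15–16:15.
Emeka free within 08:30–17:00: 08:30–10:45, 14:15–17:00.
Eitan ∩ Quinn: 08:30–10:00, 11:00–11:15, 14:15–15:00.
Eitan ∩ Quinn ∩ Brynn: 08:30–10:00.
Eitan ∩ Quinn ∩ Brynn ∩ Emeka: 08:30–10:00.
Single common window of 90 minutes.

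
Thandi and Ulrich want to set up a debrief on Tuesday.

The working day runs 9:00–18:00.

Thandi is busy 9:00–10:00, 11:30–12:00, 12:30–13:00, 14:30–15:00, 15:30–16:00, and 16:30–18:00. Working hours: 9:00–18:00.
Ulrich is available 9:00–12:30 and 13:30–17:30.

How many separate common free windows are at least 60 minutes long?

Thandi free within 09:00–18:00: 10:00–11:30, 12:00–12:30, 13:00–14:30, 15:00–15:30, 16:00–16:30.
Thandi ∩ Ulrich: 10:00–11:30, 12:00–12:30, 13:30–14:30, 15:00–15:30, 16:00–16:30.
Windows ≥ 60 min: 10:00–11:30, 13:30–14:30.
That's 2 windows.

2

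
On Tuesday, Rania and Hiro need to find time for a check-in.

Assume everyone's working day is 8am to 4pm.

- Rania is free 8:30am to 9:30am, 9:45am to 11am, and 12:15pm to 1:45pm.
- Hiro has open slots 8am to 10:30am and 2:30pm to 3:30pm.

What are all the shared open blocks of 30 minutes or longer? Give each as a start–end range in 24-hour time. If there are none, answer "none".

Rania ∩ Hiro: 08:30–09:30, 09:45–10:30.
Windows ≥ 30 min: 08:30–09:30, 09:45–10:30.

08:30–09:30, 09:45–10:30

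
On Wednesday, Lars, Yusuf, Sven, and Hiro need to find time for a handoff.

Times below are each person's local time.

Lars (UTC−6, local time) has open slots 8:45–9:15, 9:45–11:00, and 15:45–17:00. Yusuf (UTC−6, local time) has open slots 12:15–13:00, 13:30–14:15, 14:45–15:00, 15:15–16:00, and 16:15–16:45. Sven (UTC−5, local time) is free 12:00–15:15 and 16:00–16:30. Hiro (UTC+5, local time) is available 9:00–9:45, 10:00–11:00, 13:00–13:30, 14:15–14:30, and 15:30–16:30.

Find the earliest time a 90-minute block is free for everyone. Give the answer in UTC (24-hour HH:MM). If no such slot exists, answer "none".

none

Lars → UTC: 14:45–15:15, 15:45–17:00, 21:45–23:00.
Yusuf → UTC: 18:15–19:00, 19:30–20:15, 20:45–21:00, 21:15–22:00, 22:15–22:45.
Sven → UTC: 17:00–20:15, 21:00–21:30.
Hiro → UTC: 04:00–04:45, 05:00–06:00, 08:00–08:30, 09:15–09:30, 10:30–11:30.
Lars ∩ Yusuf: 21:45–22:00, 22:15–22:45.
Lars ∩ Yusuf ∩ Sven: (none).
Lars ∩ Yusuf ∩ Sven ∩ Hiro: (none).
Windows ≥ 90 min: (none).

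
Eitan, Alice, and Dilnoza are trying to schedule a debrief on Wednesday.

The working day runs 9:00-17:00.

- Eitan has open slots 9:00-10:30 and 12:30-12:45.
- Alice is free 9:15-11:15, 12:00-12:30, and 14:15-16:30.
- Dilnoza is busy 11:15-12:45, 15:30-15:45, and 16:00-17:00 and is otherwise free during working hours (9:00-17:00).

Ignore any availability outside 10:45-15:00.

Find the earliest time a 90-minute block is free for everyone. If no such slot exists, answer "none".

Dilnoza free within 09:00–17:00: 09:00–11:15, 12:45–15:30, 15:45–16:00.
Eitan ∩ Alice: 09:15–10:30.
Eitan ∩ Alice ∩ Dilnoza: 09:15–10:30.
Restricted to 10:45–15:00: (none).
Windows ≥ 90 min: (none).

none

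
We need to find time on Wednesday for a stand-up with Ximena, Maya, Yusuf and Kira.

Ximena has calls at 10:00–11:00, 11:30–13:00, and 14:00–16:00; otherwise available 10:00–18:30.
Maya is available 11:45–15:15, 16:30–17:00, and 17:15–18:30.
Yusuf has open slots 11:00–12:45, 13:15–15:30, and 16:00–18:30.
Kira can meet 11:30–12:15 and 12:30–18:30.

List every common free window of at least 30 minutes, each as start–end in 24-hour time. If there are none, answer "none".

Ximena free within 10:00–18:30: 11:00–11:30, 13:00–14:00, 16:00–18:30.
Ximena ∩ Maya: 13:00–14:00, 16:30–17:00, 17:15–18:30.
Ximena ∩ Maya ∩ Yusuf: 13:15–14:00, 16:30–17:00, 17:15–18:30.
Ximena ∩ Maya ∩ Yusuf ∩ Kira: 13:15–14:00, 16:30–17:00, 17:15–18:30.
Windows ≥ 30 min: 13:15–14:00, 16:30–17:00, 17:15–18:30.

13:15–14:00, 16:30–17:00, 17:15–18:30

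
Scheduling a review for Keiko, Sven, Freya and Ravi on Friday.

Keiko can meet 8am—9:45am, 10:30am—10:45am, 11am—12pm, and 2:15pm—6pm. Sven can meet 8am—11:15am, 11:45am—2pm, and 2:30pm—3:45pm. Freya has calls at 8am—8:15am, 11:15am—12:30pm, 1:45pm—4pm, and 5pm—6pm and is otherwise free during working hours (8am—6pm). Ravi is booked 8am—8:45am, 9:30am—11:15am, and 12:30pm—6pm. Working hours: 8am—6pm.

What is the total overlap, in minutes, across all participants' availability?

45 minutes

Freya free within 08:00–18:00: 08:15–11:15, 12:30–13:45, 16:00–17:00.
Ravi free within 08:00–18:00: 08:45–09:30, 11:15–12:30.
Keiko ∩ Sven: 08:00–09:45, 10:30–10:45, 11:00–11:15, 11:45–12:00, 14:30–15:45.
Keiko ∩ Sven ∩ Freya: 08:15–09:45, 10:30–10:45, 11:00–11:15.
Keiko ∩ Sven ∩ Freya ∩ Ravi: 08:45–09:30.
Total common minutes: 45.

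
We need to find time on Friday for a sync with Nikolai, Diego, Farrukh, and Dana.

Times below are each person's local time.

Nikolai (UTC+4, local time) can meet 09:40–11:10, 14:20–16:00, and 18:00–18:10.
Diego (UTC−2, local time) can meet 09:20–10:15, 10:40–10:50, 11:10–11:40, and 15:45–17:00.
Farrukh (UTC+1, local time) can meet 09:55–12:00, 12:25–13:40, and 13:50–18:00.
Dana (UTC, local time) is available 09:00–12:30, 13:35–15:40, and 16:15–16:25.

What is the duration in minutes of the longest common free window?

35 minutes

Nikolai → UTC: 05:40–07:10, 10:20–12:00, 14:00–14:10.
Diego → UTC: 11:20–12:15, 12:40–12:50, 13:10–13:40, 17:45–19:00.
Farrukh → UTC: 08:55–11:00, 11:25–12:40, 12:50–17:00.
Dana → UTC: 09:00–12:30, 13:35–15:40, 16:15–16:25.
Nikolai ∩ Diego: 11:20–12:00.
Nikolai ∩ Diego ∩ Farrukh: 11:25–12:00.
Nikolai ∩ Diego ∩ Farrukh ∩ Dana: 11:25–12:00.
Single common window of 35 minutes.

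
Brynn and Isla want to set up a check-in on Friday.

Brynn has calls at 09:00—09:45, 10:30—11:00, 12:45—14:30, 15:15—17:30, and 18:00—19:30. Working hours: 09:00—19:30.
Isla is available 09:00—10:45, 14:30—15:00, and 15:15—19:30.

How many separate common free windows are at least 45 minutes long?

1

Brynn free within 09:00–19:30: 09:45–10:30, 11:00–12:45, 14:30–15:15, 17:30–18:00.
Brynn ∩ Isla: 09:45–10:30, 14:30–15:00, 17:30–18:00.
Windows ≥ 45 min: 09:45–10:30.
That's 1 window.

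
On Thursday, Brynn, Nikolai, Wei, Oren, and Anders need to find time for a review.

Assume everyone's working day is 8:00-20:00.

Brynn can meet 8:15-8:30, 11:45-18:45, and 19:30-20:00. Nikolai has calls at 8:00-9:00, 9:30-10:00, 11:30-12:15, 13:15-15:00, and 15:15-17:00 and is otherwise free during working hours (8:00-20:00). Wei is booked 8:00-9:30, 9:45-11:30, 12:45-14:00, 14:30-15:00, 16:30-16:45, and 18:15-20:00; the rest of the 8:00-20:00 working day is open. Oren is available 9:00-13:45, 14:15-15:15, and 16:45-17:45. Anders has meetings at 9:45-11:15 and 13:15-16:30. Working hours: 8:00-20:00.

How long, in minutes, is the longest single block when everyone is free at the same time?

Nikolai free within 08:00–20:00: 09:00–09:30, 10:00–11:30, 12:15–13:15, 15:00–15:15, 17:00–20:00.
Wei free within 08:00–20:00: 09:30–09:45, 11:30–12:45, 14:00–14:30, 15:00–16:30, 16:45–18:15.
Anders free within 08:00–20:00: 08:00–09:45, 11:15–13:15, 16:30–20:00.
Brynn ∩ Nikolai: 12:15–13:15, 15:00–15:15, 17:00–18:45, 19:30–20:00.
Brynn ∩ Nikolai ∩ Wei: 12:15–12:45, 15:00–15:15, 17:00–18:15.
Brynn ∩ Nikolai ∩ Wei ∩ Oren: 12:15–12:45, 15:00–15:15, 17:00–17:45.
Brynn ∩ Nikolai ∩ Wei ∩ Oren ∩ Anders: 12:15–12:45, 17:00–17:45.
Common window lengths: 30, 45 min; longest is 45.

45 minutes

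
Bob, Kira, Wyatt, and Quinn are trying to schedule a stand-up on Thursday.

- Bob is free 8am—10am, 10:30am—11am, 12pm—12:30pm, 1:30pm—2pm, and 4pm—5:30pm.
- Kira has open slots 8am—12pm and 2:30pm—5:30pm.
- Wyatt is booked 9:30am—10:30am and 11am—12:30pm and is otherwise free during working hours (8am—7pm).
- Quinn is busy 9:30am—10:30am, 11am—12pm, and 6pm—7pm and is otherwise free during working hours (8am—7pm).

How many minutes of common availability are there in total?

210 minutes

Wyatt free within 08:00–19:00: 08:00–09:30, 10:30–11:00, 12:30–19:00.
Quinn free within 08:00–19:00: 08:00–09:30, 10:30–11:00, 12:00–18:00.
Bob ∩ Kira: 08:00–10:00, 10:30–11:00, 16:00–17:30.
Bob ∩ Kira ∩ Wyatt: 08:00–09:30, 10:30–11:00, 16:00–17:30.
Bob ∩ Kira ∩ Wyatt ∩ Quinn: 08:00–09:30, 10:30–11:00, 16:00–17:30.
Total common minutes: 90 + 30 + 90 = 210.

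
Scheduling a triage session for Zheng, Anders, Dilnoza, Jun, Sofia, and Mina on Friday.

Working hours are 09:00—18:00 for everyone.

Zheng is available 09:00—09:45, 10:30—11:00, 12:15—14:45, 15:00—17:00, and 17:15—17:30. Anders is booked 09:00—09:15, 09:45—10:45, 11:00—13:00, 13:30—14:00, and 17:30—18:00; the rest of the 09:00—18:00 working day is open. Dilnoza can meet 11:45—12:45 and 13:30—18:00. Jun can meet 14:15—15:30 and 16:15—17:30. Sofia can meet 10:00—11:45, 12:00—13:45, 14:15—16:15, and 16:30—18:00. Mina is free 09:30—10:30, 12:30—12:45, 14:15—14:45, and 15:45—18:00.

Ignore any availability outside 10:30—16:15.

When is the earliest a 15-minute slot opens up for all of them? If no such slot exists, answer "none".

14:15

Anders free within 09:00–18:00: 09:15–09:45, 10:45–11:00, 13:00–13:30, 14:00–17:30.
Zheng ∩ Anders: 09:15–09:45, 10:45–11:00, 13:00–13:30, 14:00–14:45, 15:00–17:00, 17:15–17:30.
Zheng ∩ Anders ∩ Dilnoza: 14:00–14:45, 15:00–17:00, 17:15–17:30.
Zheng ∩ Anders ∩ Dilnoza ∩ Jun: 14:15–14:45, 15:00–15:30, 16:15–17:00, 17:15–17:30.
Zheng ∩ Anders ∩ Dilnoza ∩ Jun ∩ Sofia: 14:15–14:45, 15:00–15:30, 16:30–17:00, 17:15–17:30.
Zheng ∩ Anders ∩ Dilnoza ∩ Jun ∩ Sofia ∩ Mina: 14:15–14:45, 16:30–17:00, 17:15–17:30.
Restricted to 10:30–16:15: 14:15–14:45.
Windows ≥ 15 min: 14:15–14:45.
Earliest such window starts at 14:15.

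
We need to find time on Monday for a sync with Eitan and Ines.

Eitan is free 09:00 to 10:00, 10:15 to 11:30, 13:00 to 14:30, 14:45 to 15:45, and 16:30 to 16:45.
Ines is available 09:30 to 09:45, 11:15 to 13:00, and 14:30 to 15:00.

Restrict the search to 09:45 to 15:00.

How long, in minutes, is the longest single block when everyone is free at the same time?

15 minutes

Eitan ∩ Ines: 09:30–09:45, 11:15–11:30, 14:45–15:00.
Restricted to 09:45–15:00: 11:15–11:30, 14:45–15:00.
Common window lengths: 15, 15 min; longest is 15.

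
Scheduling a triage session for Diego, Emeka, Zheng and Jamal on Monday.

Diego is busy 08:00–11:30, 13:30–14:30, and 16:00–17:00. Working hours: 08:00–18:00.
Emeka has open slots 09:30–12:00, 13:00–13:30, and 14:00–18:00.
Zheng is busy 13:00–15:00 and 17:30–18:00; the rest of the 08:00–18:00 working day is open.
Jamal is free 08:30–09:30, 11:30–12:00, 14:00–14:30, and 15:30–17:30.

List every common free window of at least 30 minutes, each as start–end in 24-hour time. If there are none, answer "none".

Diego free within 08:00–18:00: 11:30–13:30, 14:30–16:00, 17:00–18:00.
Zheng free within 08:00–18:00: 08:00–13:00, 15:00–17:30.
Diego ∩ Emeka: 11:30–12:00, 13:00–13:30, 14:30–16:00, 17:00–18:00.
Diego ∩ Emeka ∩ Zheng: 11:30–12:00, 15:00–16:00, 17:00–17:30.
Diego ∩ Emeka ∩ Zheng ∩ Jamal: 11:30–12:00, 15:30–16:00, 17:00–17:30.
Windows ≥ 30 min: 11:30–12:00, 15:30–16:00, 17:00–17:30.

11:30–12:00, 15:30–16:00, 17:00–17:30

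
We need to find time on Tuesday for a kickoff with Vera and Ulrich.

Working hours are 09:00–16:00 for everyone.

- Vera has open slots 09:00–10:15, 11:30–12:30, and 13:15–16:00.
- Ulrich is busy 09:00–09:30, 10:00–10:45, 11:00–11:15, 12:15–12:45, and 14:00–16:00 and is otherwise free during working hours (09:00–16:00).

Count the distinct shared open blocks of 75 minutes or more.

0

Ulrich free within 09:00–16:00: 09:30–10:00, 10:45–11:00, 11:15–12:15, 12:45–14:00.
Vera ∩ Ulrich: 09:30–10:00, 11:30–12:15, 13:15–14:00.
Windows ≥ 75 min: (none).
That's 0 windows.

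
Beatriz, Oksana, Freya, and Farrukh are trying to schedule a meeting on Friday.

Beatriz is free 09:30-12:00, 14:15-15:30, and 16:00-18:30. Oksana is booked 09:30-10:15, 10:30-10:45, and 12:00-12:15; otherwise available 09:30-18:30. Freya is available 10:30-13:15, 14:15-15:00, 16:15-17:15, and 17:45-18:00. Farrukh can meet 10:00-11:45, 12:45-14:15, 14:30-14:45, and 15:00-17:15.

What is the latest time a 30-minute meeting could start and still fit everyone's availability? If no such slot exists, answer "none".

Oksana free within 09:30–18:30: 10:15–10:30, 10:45–12:00, 12:15–18:30.
Beatriz ∩ Oksana: 10:15–10:30, 10:45–12:00, 14:15–15:30, 16:00–18:30.
Beatriz ∩ Oksana ∩ Freya: 10:45–12:00, 14:15–15:00, 16:15–17:15, 17:45–18:00.
Beatriz ∩ Oksana ∩ Freya ∩ Farrukh: 10:45–11:45, 14:30–14:45, 16:15–17:15.
Windows ≥ 30 min: 10:45–11:45, 16:15–17:15.
Latest start in the last window 16:15–17:15 is 17:15 − 30 min = 16:45.

16:45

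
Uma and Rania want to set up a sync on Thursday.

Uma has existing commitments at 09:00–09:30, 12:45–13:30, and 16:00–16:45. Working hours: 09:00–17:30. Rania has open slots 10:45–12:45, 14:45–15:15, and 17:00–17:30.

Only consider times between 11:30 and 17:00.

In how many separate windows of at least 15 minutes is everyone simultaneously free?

Uma free within 09:00–17:30: 09:30–12:45, 13:30–16:00, 16:45–17:30.
Uma ∩ Rania: 10:45–12:45, 14:45–15:15, 17:00–17:30.
Restricted to 11:30–17:00: 11:30–12:45, 14:45–15:15.
Windows ≥ 15 min: 11:30–12:45, 14:45–15:15.
That's 2 windows.

2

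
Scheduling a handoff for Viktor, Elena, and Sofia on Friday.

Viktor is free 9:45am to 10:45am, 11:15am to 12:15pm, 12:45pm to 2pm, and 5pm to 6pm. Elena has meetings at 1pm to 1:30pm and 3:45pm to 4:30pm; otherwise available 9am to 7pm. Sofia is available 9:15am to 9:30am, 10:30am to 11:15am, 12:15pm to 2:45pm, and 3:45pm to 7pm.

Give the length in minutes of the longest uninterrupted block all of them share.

60 minutes

Elena free within 09:00–19:00: 09:00–13:00, 13:30–15:45, 16:30–19:00.
Viktor ∩ Elena: 09:45–10:45, 11:15–12:15, 12:45–13:00, 13:30–14:00, 17:00–18:00.
Viktor ∩ Elena ∩ Sofia: 10:30–10:45, 12:45–13:00, 13:30–14:00, 17:00–18:00.
Common window lengths: 15, 15, 30, 60 min; longest is 60.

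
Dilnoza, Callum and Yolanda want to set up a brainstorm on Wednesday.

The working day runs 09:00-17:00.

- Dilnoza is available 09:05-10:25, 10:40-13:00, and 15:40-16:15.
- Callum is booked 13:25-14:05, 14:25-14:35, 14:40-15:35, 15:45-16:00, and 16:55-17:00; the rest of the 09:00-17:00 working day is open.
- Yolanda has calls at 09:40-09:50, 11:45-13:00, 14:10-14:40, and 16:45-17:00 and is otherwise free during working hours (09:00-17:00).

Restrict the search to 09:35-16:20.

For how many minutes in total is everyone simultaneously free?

Callum free within 09:00–17:00: 09:00–13:25, 14:05–14:25, 14:35–14:40, 15:35–15:45, 16:00–16:55.
Yolanda free within 09:00–17:00: 09:00–09:40, 09:50–11:45, 13:00–14:10, 14:40–16:45.
Dilnoza ∩ Callum: 09:05–10:25, 10:40–13:00, 15:40–15:45, 16:00–16:15.
Dilnoza ∩ Callum ∩ Yolanda: 09:05–09:40, 09:50–10:25, 10:40–11:45, 15:40–15:45, 16:00–16:15.
Restricted to 09:35–16:20: 09:35–09:40, 09:50–10:25, 10:40–11:45, 15:40–15:45, 16:00–16:15.
Total common minutes: 5 + 35 + 65 + 5 + 15 = 125.

125 minutes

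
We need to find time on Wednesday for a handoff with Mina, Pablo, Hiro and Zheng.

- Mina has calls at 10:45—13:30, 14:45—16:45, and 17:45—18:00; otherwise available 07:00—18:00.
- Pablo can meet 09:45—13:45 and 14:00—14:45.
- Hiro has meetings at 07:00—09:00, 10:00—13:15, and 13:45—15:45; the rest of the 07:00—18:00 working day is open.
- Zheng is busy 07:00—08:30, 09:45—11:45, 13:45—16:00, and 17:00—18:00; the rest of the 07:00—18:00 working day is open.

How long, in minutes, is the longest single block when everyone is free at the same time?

Mina free within 07:00–18:00: 07:00–10:45, 13:30–14:45, 16:45–17:45.
Hiro free within 07:00–18:00: 09:00–10:00, 13:15–13:45, 15:45–18:00.
Zheng free within 07:00–18:00: 08:30–09:45, 11:45–13:45, 16:00–17:00.
Mina ∩ Pablo: 09:45–10:45, 13:30–13:45, 14:00–14:45.
Mina ∩ Pablo ∩ Hiro: 09:45–10:00, 13:30–13:45.
Mina ∩ Pablo ∩ Hiro ∩ Zheng: 13:30–13:45.
Single common window of 15 minutes.

15 minutes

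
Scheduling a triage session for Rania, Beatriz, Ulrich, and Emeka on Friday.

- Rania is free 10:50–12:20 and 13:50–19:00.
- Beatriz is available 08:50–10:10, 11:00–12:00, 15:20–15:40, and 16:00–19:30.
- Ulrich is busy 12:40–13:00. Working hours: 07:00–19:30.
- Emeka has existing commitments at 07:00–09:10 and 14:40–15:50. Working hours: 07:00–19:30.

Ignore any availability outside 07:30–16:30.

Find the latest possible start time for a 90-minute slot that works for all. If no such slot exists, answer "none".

none

Ulrich free within 07:00–19:30: 07:00–12:40, 13:00–19:30.
Emeka free within 07:00–19:30: 09:10–14:40, 15:50–19:30.
Rania ∩ Beatriz: 11:00–12:00, 15:20–15:40, 16:00–19:00.
Rania ∩ Beatriz ∩ Ulrich: 11:00–12:00, 15:20–15:40, 16:00–19:00.
Rania ∩ Beatriz ∩ Ulrich ∩ Emeka: 11:00–12:00, 16:00–19:00.
Restricted to 07:30–16:30: 11:00–12:00, 16:00–16:30.
Windows ≥ 90 min: (none).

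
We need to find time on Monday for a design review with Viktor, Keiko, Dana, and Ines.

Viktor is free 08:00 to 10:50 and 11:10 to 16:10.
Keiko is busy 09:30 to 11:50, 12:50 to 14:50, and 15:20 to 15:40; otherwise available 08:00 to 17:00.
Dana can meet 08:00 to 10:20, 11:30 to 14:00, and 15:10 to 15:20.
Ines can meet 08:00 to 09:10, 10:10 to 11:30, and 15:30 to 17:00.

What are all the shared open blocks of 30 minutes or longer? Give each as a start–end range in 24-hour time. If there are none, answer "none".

Keiko free within 08:00–17:00: 08:00–09:30, 11:50–12:50, 14:50–15:20, 15:40–17:00.
Viktor ∩ Keiko: 08:00–09:30, 11:50–12:50, 14:50–15:20, 15:40–16:10.
Viktor ∩ Keiko ∩ Dana: 08:00–09:30, 11:50–12:50, 15:10–15:20.
Viktor ∩ Keiko ∩ Dana ∩ Ines: 08:00–09:10.
Windows ≥ 30 min: 08:00–09:10.

08:00–09:10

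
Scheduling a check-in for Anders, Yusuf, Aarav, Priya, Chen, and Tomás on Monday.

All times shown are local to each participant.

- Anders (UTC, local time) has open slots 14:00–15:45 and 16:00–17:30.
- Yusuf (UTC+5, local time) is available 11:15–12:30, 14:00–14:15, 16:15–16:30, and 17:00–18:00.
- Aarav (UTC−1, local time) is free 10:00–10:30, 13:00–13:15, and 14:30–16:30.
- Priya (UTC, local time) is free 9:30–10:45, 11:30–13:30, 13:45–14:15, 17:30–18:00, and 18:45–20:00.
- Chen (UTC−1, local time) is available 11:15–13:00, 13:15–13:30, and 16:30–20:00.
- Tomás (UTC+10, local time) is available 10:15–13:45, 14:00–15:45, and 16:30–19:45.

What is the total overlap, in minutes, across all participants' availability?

Anders → UTC: 14:00–15:45, 16:00–17:30.
Yusuf → UTC: 06:15–07:30, 09:00–09:15, 11:15–11:30, 12:00–13:00.
Aarav → UTC: 11:00–11:30, 14:00–14:15, 15:30–17:30.
Priya → UTC: 09:30–10:45, 11:30–13:30, 13:45–14:15, 17:30–18:00, 18:45–20:00.
Chen → UTC: 12:15–14:00, 14:15–14:30, 17:30–21:00.
Tomás → UTC: 00:15–03:45, 04:00–05:45, 06:30–09:45.
Anders ∩ Yusuf: (none).
Anders ∩ Yusuf ∩ Aarav: (none).
Anders ∩ Yusuf ∩ Aarav ∩ Priya: (none).
Anders ∩ Yusuf ∩ Aarav ∩ Priya ∩ Chen: (none).
Anders ∩ Yusuf ∩ Aarav ∩ Priya ∩ Chen ∩ Tomás: (none).
Total common minutes: 0.

0 minutes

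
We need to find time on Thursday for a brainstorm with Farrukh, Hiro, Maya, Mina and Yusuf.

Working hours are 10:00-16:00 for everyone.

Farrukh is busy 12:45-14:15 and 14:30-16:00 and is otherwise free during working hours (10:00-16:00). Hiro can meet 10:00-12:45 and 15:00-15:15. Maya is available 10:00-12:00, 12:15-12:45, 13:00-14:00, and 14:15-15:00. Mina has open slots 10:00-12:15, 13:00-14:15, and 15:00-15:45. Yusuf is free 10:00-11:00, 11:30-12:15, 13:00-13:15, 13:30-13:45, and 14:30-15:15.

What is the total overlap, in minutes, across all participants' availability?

90 minutes

Farrukh free within 10:00–16:00: 10:00–12:45, 14:15–14:30.
Farrukh ∩ Hiro: 10:00–12:45.
Farrukh ∩ Hiro ∩ Maya: 10:00–12:00, 12:15–12:45.
Farrukh ∩ Hiro ∩ Maya ∩ Mina: 10:00–12:00.
Farrukh ∩ Hiro ∩ Maya ∩ Mina ∩ Yusuf: 10:00–11:00, 11:30–12:00.
Total common minutes: 60 + 30 = 90.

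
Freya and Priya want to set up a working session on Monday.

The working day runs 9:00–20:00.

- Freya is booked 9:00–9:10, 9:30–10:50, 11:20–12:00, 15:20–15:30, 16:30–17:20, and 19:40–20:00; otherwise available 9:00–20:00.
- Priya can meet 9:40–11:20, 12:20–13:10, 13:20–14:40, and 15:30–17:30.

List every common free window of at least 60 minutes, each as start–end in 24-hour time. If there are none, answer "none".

Freya free within 09:00–20:00: 09:10–09:30, 10:50–11:20, 12:00–15:20, 15:30–16:30, 17:20–19:40.
Freya ∩ Priya: 10:50–11:20, 12:20–13:10, 13:20–14:40, 15:30–16:30, 17:20–17:30.
Windows ≥ 60 min: 13:20–14:40, 15:30–16:30.

13:20–14:40, 15:30–16:30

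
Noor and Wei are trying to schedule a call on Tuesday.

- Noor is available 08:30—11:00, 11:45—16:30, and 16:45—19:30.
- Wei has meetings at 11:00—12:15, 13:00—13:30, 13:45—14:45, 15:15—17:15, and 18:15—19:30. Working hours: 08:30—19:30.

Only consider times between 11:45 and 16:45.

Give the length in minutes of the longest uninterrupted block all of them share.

45 minutes

Wei free within 08:30–19:30: 08:30–11:00, 12:15–13:00, 13:30–13:45, 14:45–15:15, 17:15–18:15.
Noor ∩ Wei: 08:30–11:00, 12:15–13:00, 13:30–13:45, 14:45–15:15, 17:15–18:15.
Restricted to 11:45–16:45: 12:15–13:00, 13:30–13:45, 14:45–15:15.
Common window lengths: 45, 15, 30 min; longest is 45.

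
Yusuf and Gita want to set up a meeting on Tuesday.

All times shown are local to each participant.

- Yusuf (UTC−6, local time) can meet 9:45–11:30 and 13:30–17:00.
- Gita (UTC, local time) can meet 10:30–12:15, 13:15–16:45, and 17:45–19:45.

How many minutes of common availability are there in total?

75 minutes

Yusuf → UTC: 15:45–17:30, 19:30–23:00.
Gita → UTC: 10:30–12:15, 13:15–16:45, 17:45–19:45.
Yusuf ∩ Gita: 15:45–16:45, 19:30–19:45.
Total common minutes: 60 + 15 = 75.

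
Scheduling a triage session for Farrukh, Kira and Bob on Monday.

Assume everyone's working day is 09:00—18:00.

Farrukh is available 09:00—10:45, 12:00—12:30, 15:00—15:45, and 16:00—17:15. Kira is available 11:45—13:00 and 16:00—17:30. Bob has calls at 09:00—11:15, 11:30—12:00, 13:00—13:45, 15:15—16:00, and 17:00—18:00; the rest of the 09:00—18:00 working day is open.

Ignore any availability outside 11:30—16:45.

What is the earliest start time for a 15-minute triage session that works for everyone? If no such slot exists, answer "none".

12:00

Bob free within 09:00–18:00: 11:15–11:30, 12:00–13:00, 13:45–15:15, 16:00–17:00.
Farrukh ∩ Kira: 12:00–12:30, 16:00–17:15.
Farrukh ∩ Kira ∩ Bob: 12:00–12:30, 16:00–17:00.
Restricted to 11:30–16:45: 12:00–12:30, 16:00–16:45.
Windows ≥ 15 min: 12:00–12:30, 16:00–16:45.
Earliest such window starts at 12:00.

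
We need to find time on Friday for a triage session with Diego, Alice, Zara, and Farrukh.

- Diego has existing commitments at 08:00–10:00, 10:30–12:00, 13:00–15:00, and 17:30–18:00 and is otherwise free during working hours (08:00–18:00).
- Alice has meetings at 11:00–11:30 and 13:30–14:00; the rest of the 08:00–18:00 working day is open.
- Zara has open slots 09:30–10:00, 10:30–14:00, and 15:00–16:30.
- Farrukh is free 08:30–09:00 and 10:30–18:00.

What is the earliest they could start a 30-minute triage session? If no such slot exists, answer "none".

Diego free within 08:00–18:00: 10:00–10:30, 12:00–13:00, 15:00–17:30.
Alice free within 08:00–18:00: 08:00–11:00, 11:30–13:30, 14:00–18:00.
Diego ∩ Alice: 10:00–10:30, 12:00–13:00, 15:00–17:30.
Diego ∩ Alice ∩ Zara: 12:00–13:00, 15:00–16:30.
Diego ∩ Alice ∩ Zara ∩ Farrukh: 12:00–13:00, 15:00–16:30.
Windows ≥ 30 min: 12:00–13:00, 15:00–16:30.
Earliest such window starts at 12:00.

12:00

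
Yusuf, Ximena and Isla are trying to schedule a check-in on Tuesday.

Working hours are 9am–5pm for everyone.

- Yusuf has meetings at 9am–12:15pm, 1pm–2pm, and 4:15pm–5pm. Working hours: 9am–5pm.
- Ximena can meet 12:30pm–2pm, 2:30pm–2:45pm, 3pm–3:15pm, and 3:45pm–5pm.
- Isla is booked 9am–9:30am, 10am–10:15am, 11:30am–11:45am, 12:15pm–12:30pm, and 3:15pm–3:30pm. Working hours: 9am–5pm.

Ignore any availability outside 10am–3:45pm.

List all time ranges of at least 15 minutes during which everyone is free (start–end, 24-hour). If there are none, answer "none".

Yusuf free within 09:00–17:00: 12:15–13:00, 14:00–16:15.
Isla free within 09:00–17:00: 09:30–10:00, 10:15–11:30, 11:45–12:15, 12:30–15:15, 15:30–17:00.
Yusuf ∩ Ximena: 12:30–13:00, 14:30–14:45, 15:00–15:15, 15:45–16:15.
Yusuf ∩ Ximena ∩ Isla: 12:30–13:00, 14:30–14:45, 15:00–15:15, 15:45–16:15.
Restricted to 10:00–15:45: 12:30–13:00, 14:30–14:45, 15:00–15:15.
Windows ≥ 15 min: 12:30–13:00, 14:30–14:45, 15:00–15:15.

12:30–13:00, 14:30–14:45, 15:00–15:15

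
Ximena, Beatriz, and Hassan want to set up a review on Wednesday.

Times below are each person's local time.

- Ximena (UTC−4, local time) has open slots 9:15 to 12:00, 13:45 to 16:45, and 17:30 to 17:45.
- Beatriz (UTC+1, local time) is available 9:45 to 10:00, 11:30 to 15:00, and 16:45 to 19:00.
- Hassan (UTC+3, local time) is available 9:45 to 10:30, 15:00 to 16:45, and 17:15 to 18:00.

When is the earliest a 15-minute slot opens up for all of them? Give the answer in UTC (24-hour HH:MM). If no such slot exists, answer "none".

Ximena → UTC: 13:15–16:00, 17:45–20:45, 21:30–21:45.
Beatriz → UTC: 08:45–09:00, 10:30–14:00, 15:45–18:00.
Hassan → UTC: 06:45–07:30, 12:00–13:45, 14:15–15:00.
Ximena ∩ Beatriz: 13:15–14:00, 15:45–16:00, 17:45–18:00.
Ximena ∩ Beatriz ∩ Hassan: 13:15–13:45.
Windows ≥ 15 min: 13:15–13:45.
Earliest such window starts at 13:15.

13:15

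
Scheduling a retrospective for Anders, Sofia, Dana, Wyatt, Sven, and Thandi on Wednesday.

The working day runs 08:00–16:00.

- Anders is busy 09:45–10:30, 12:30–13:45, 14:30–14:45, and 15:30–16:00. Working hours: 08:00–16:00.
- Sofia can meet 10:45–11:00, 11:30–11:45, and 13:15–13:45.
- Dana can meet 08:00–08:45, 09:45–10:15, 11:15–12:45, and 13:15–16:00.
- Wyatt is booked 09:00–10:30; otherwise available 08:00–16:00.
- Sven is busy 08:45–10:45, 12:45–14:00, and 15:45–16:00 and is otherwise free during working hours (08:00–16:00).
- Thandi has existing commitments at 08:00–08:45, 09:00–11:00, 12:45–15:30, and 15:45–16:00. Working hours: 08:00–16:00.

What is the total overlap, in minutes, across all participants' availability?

Anders free within 08:00–16:00: 08:00–09:45, 10:30–12:30, 13:45–14:30, 14:45–15:30.
Wyatt free within 08:00–16:00: 08:00–09:00, 10:30–16:00.
Sven free within 08:00–16:00: 08:00–08:45, 10:45–12:45, 14:00–15:45.
Thandi free within 08:00–16:00: 08:45–09:00, 11:00–12:45, 15:30–15:45.
Anders ∩ Sofia: 10:45–11:00, 11:30–11:45.
Anders ∩ Sofia ∩ Dana: 11:30–11:45.
Anders ∩ Sofia ∩ Dana ∩ Wyatt: 11:30–11:45.
Anders ∩ Sofia ∩ Dana ∩ Wyatt ∩ Sven: 11:30–11:45.
Anders ∩ Sofia ∩ Dana ∩ Wyatt ∩ Sven ∩ Thandi: 11:30–11:45.
Total common minutes: 15.

15 minutes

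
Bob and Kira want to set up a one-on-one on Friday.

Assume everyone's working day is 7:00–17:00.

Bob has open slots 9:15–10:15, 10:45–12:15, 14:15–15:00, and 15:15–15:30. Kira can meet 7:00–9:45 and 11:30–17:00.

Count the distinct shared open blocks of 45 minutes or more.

Bob ∩ Kira: 09:15–09:45, 11:30–12:15, 14:15–15:00, 15:15–15:30.
Windows ≥ 45 min: 11:30–12:15, 14:15–15:00.
That's 2 windows.

2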